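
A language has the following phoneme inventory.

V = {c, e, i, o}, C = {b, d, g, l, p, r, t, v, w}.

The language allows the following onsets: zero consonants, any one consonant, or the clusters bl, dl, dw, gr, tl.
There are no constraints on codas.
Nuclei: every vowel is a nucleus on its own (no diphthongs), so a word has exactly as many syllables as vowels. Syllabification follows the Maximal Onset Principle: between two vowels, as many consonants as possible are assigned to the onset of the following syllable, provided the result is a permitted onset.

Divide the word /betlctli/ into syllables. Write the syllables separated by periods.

Nuclei (vowels): e, c, i → 3 syllables.
Between /e/ (V1) and /c/ (V2): /tl/ is a licit onset in full, so it all attaches to the next syllable.
Between /c/ (V2) and /i/ (V3): /tl/ — entire cluster is a permitted onset → onset /tl/, coda ∅.

be.tlc.tli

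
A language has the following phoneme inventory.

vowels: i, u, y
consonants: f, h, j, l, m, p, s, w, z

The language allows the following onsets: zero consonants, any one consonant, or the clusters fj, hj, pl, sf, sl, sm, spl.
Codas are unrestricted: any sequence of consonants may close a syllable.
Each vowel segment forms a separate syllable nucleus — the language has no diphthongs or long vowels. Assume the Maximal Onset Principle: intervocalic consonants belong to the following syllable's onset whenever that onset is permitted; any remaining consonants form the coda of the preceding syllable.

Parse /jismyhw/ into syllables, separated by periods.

ji.smyhw

The vowels are i, y — 2 nuclei, so 2 syllables.
V1 /i/ – V2 /y/: cluster /sm/ — /sm/ is itself a permitted onset, so the whole cluster goes right; preceding coda = ∅.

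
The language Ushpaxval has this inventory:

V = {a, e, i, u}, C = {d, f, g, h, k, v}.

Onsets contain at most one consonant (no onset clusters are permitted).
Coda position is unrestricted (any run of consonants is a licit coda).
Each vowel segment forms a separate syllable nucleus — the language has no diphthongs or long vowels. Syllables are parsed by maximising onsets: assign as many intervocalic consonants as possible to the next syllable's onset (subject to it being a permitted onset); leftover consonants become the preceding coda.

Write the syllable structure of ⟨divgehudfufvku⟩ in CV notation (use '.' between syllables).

CVC.CV.CVC.CVCC.CV

Nuclei (vowels): i, e, u, u, u → 5 syllables.
/i…e/ gap (V1→V2): /vg/ splits as /v/ + /g/ (/g/ is the longest suffix that is a licit onset).
/e…u/ gap (V2→V3): just /h/ — single C goes to the following onset.
/u…u/ gap (V3→V4): cluster /df/ — the longest permitted-onset suffix is /f/; onset = /f/, preceding coda = /d/.
/u…u/ gap (V4→V5): cluster /fvk/ — the longest permitted-onset suffix is /k/; onset = /k/, preceding coda = /fv/.
So the parse is div.ge.hud.fufv.ku.
Mapping each syllable to C/V: /div/ → CVC, /ge/ → CV, /hud/ → CVC, /fufv/ → CVCC, /ku/ → CV.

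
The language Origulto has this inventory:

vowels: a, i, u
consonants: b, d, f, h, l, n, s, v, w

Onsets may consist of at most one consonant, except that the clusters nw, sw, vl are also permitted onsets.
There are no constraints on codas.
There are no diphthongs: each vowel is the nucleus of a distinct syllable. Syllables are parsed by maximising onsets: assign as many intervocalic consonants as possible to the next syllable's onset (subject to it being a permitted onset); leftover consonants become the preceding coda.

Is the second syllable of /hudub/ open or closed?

closed

Nuclei (vowels): u, u → 2 syllables.
/u…u/ gap (V1→V2): /d/ is a single consonant, so it becomes the next onset.
So the parse is hu.dub.
Syllable 2 is /dub/ with coda /b/, so it is closed.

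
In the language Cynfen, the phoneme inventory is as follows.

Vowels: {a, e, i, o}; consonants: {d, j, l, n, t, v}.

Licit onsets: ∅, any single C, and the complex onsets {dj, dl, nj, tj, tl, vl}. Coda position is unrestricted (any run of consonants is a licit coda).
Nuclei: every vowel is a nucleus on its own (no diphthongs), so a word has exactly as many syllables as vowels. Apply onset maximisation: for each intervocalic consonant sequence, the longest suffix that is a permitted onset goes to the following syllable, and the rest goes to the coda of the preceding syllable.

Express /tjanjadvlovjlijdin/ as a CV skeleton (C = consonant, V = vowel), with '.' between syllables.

The vowels are a, a, o, i, i — 5 nuclei, so 5 syllables.
/a…a/ gap (V1→V2): cluster /nj/ — /nj/ is itself a permitted onset, so the whole cluster goes right; preceding coda = ∅.
/a…o/ gap (V2→V3): cluster /dvl/ — the longest permitted-onset suffix is /vl/; onset = /vl/, preceding coda = /d/.
/o…i/ gap (V3→V4): /vjl/ — longest licit onset from the right is /l/, leaving /vj/ as coda.
/i…i/ gap (V4→V5): /jd/ — longest licit onset from the right is /d/, leaving /j/ as coda.
So the parse is tja.njad.vlovj.lij.din.
Mapping each syllable to C/V: /tja/ → CCV, /njad/ → CCVC, /vlovj/ → CCVCC, /lij/ → CVC, /din/ → CVC.

CCV.CCVC.CCVCC.CVC.CVC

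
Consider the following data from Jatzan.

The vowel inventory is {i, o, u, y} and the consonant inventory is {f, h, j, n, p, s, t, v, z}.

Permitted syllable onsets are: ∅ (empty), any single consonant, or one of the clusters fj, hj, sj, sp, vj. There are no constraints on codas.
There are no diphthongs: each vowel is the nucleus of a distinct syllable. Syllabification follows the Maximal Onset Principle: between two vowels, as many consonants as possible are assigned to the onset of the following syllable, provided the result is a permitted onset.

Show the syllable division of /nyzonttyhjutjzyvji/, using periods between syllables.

ny.zont.ty.hjutj.zy.vji

The vowels are y, o, y, u, y, i — 6 nuclei, so 6 syllables.
/y…o/ gap (V1→V2): /z/ is a single consonant, so it becomes the next onset.
/o…y/ gap (V2→V3): /ntt/ — longest licit onset from the right is /t/, leaving /nt/ as coda.
/y…u/ gap (V3→V4): /hj/ — entire cluster is a permitted onset → onset /hj/, coda ∅.
/u…y/ gap (V4→V5): /tjz/ — longest licit onset from the right is /z/, leaving /tj/ as coda.
/y…i/ gap (V5→V6): /vj/ is a licit onset in full, so it all attaches to the next syllable.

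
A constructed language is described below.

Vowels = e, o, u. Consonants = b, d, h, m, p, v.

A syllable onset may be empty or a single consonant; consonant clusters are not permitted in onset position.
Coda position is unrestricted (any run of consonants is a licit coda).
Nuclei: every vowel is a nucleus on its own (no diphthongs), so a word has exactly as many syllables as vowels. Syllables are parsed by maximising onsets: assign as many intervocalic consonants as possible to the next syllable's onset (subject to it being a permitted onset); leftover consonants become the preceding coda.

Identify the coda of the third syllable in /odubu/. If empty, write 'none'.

none

Nuclei (vowels): o, u, u → 3 syllables.
Between /o/ (V1) and /u/ (V2): /d/ is a single consonant, so it becomes the next onset.
Between /u/ (V2) and /u/ (V3): /b/ → onset of the next syllable (single consonants are always licit onsets).
Putting it together: o.du.bu.
Syllable 3 is /bu/: onset /b/, nucleus /u/, coda ∅.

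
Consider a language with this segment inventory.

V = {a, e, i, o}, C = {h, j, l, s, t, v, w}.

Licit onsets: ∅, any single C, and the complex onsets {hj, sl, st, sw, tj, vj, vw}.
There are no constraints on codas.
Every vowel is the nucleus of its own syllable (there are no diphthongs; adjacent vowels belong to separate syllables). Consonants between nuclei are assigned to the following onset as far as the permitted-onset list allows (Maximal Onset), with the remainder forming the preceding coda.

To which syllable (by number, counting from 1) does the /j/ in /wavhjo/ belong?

2

Vowels present: a, o; each is a nucleus, giving 2 syllables.
Between /a/ (V1) and /o/ (V2): /vhj/; trying suffixes from longest down, /hj/ is the first permitted one, so coda /v/ | onset /hj/.
Syllabification: wav.hjo.
The /j/ is in the onset of syllable 2 (/hjo/).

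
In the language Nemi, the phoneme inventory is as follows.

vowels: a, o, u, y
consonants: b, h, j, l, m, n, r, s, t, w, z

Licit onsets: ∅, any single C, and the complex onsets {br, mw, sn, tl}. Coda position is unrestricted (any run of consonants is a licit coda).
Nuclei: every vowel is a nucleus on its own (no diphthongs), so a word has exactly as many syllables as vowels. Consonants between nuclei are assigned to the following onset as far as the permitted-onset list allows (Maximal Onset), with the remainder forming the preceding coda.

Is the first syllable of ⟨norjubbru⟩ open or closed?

closed

The vowels are o, u, u — 3 nuclei, so 3 syllables.
σ1/σ2 boundary: /rj/ splits as /r/ + /j/ (/j/ is the longest suffix that is a licit onset).
σ2/σ3 boundary: cluster /bbr/ — the longest permitted-onset suffix is /br/; onset = /br/, preceding coda = /b/.
Putting it together: nor.jub.bru.
Syllable 1 is /nor/ with coda /r/, so it is closed.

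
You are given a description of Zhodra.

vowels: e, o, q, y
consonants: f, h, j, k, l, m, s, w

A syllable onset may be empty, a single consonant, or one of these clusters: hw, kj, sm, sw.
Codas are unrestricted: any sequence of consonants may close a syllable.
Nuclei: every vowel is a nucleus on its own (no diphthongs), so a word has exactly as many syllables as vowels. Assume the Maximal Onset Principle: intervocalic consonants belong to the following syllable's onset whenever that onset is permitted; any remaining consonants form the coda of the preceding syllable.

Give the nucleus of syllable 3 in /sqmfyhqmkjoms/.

q

Vowels present: q, y, q, o; each is a nucleus, giving 4 syllables.
The third nucleus (vowel 3 from the left) is /q/.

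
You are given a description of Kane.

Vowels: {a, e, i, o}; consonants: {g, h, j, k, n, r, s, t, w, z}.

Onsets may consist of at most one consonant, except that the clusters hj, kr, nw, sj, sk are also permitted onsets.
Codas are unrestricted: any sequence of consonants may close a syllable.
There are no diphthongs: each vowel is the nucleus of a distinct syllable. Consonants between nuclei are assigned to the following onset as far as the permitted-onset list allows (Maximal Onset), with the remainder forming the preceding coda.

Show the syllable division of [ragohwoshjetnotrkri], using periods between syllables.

ra.goh.wos.hjet.notr.kri

Vowels present: a, o, o, e, o, i; each is a nucleus, giving 6 syllables.
Between /a/ (V1) and /o/ (V2): /g/ → onset of the next syllable (single consonants are always licit onsets).
Between /o/ (V2) and /o/ (V3): /hw/ splits as /h/ + /w/ (/w/ is the longest suffix that is a licit onset).
Between /o/ (V3) and /e/ (V4): /shj/ — longest licit onset from the right is /hj/, leaving /s/ as coda.
Between /e/ (V4) and /o/ (V5): /tn/ splits as /t/ + /n/ (/n/ is the longest suffix that is a licit onset).
Between /o/ (V5) and /i/ (V6): /trkr/ — longest licit onset from the right is /kr/, leaving /tr/ as coda.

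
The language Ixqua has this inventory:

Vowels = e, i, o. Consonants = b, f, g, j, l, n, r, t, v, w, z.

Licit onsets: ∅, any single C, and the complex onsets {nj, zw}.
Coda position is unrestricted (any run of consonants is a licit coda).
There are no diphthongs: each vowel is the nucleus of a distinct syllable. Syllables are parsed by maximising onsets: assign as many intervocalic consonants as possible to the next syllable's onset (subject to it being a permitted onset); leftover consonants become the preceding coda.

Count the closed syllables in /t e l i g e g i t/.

1

The vowels are e, i, e, i — 4 nuclei, so 4 syllables.
V1 /e/ – V2 /i/: /l/ → onset of the next syllable (single consonants are always licit onsets).
V2 /i/ – V3 /e/: /g/ is a single consonant, so it becomes the next onset.
V3 /e/ – V4 /i/: /g/ is a single consonant, so it becomes the next onset.
So the parse is te.li.ge.git.
Classifying each syllable: /te/ (open), /li/ (open), /ge/ (open), /git/ (closed).
Closed syllables: 1.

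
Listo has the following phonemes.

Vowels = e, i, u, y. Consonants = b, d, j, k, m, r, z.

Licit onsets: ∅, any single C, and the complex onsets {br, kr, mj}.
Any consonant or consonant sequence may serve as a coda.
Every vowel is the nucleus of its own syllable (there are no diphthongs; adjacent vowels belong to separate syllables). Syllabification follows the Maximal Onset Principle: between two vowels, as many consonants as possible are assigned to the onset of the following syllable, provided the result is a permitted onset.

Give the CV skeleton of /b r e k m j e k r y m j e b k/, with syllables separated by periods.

Nuclei (vowels): e, e, y, e → 4 syllables.
/e…e/ gap (V1→V2): /kmj/ splits as /k/ + /mj/ (/mj/ is the longest suffix that is a licit onset).
/e…y/ gap (V2→V3): /kr/ is a licit onset in full, so it all attaches to the next syllable.
/y…e/ gap (V3→V4): /mj/ — entire cluster is a permitted onset → onset /mj/, coda ∅.
Result: brek.mje.kry.mjebk.
Mapping each syllable to C/V: /brek/ → CCVC, /mje/ → CCV, /kry/ → CCV, /mjebk/ → CCVCC.

CCVC.CCV.CCV.CCVCC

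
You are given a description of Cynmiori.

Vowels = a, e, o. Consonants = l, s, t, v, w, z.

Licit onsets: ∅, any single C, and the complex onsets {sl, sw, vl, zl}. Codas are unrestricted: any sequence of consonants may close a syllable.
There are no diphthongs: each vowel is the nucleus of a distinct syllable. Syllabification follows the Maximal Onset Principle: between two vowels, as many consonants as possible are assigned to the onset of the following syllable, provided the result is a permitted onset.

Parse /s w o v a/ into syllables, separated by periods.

swo.va

Vowels present: o, a; each is a nucleus, giving 2 syllables.
Between /o/ (V1) and /a/ (V2): /v/ is a single consonant, so it becomes the next onset.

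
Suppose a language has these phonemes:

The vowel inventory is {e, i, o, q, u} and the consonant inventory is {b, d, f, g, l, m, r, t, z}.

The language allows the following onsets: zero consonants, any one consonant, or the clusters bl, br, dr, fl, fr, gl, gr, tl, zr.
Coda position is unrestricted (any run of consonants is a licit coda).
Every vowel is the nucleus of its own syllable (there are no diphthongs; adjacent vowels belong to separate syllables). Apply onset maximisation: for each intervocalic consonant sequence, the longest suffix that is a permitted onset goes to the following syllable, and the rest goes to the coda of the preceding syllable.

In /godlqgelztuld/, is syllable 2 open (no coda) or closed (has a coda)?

Nuclei (vowels): o, q, e, u → 4 syllables.
/o…q/ gap (V1→V2): /dl/ — longest licit onset from the right is /l/, leaving /d/ as coda.
/q…e/ gap (V2→V3): just /g/ — single C goes to the following onset.
/e…u/ gap (V3→V4): cluster /lzt/ — the longest permitted-onset suffix is /t/; onset = /t/, preceding coda = /lz/.
Putting it together: god.lq.gelz.tuld.
Syllable 2 is /lq/; it ends in its nucleus with no coda, so it is open.

open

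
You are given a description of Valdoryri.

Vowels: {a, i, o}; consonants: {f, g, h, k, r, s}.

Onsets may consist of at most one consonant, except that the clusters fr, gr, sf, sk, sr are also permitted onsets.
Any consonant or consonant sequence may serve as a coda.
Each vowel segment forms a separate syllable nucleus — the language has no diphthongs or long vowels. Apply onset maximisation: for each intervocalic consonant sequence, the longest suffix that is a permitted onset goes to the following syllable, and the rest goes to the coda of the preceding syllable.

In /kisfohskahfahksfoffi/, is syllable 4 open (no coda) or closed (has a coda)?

Nuclei (vowels): i, o, a, a, o, i → 6 syllables.
Between /i/ (V1) and /o/ (V2): cluster /sf/ — /sf/ is itself a permitted onset, so the whole cluster goes right; preceding coda = ∅.
Between /o/ (V2) and /a/ (V3): /hsk/; trying suffixes from longest down, /sk/ is the first permitted one, so coda /h/ | onset /sk/.
Between /a/ (V3) and /a/ (V4): cluster /hf/ — the longest permitted-onset suffix is /f/; onset = /f/, preceding coda = /h/.
Between /a/ (V4) and /o/ (V5): /hksf/ — longest licit onset from the right is /sf/, leaving /hk/ as coda.
Between /o/ (V5) and /i/ (V6): /ff/ — longest licit onset from the right is /f/, leaving /f/ as coda.
Syllabification: ki.sfoh.skah.fahk.sfof.fi.
Syllable 4 is /fahk/ with coda /hk/, so it is closed.

closed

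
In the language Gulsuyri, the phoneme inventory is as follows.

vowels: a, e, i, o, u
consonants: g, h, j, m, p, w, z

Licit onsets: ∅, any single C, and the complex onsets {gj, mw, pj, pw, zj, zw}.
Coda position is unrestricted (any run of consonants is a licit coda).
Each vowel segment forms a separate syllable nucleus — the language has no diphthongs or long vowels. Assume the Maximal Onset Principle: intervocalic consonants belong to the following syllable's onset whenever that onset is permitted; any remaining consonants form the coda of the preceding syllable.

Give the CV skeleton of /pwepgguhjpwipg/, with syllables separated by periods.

Vowels present: e, u, i; each is a nucleus, giving 3 syllables.
σ1/σ2 boundary: cluster /pgg/ — the longest permitted-onset suffix is /g/; onset = /g/, preceding coda = /pg/.
σ2/σ3 boundary: /hjpw/ — longest licit onset from the right is /pw/, leaving /hj/ as coda.
Syllabification: pwepg.guhj.pwipg.
Mapping each syllable to C/V: /pwepg/ → CCVCC, /guhj/ → CVCC, /pwipg/ → CCVCC.

CCVCC.CVCC.CCVCC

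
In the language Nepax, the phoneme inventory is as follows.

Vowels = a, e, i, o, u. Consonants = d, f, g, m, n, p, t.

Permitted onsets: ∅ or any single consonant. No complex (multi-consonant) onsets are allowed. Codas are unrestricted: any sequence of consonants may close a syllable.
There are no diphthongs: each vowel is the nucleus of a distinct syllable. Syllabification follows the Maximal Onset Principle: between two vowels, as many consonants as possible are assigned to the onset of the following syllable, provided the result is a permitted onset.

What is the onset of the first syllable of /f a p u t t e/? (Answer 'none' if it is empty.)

f

Nuclei (vowels): a, u, e → 3 syllables.
/a…u/ gap (V1→V2): /p/ → onset of the next syllable (single consonants are always licit onsets).
/u…e/ gap (V2→V3): cluster /tt/ — the longest permitted-onset suffix is /t/; onset = /t/, preceding coda = /t/.
So the parse is fa.put.te.
Syllable 1 is /fa/: onset /f/, nucleus /a/, coda ∅.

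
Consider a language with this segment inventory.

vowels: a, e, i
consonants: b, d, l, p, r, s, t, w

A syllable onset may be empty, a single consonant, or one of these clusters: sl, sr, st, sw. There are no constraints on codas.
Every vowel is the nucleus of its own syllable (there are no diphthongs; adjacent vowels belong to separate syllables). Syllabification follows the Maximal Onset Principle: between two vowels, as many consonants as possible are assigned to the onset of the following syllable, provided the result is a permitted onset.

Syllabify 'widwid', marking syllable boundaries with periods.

The vowels are i, i — 2 nuclei, so 2 syllables.
V1 /i/ – V2 /i/: /dw/ — longest licit onset from the right is /w/, leaving /d/ as coda.

wid.wid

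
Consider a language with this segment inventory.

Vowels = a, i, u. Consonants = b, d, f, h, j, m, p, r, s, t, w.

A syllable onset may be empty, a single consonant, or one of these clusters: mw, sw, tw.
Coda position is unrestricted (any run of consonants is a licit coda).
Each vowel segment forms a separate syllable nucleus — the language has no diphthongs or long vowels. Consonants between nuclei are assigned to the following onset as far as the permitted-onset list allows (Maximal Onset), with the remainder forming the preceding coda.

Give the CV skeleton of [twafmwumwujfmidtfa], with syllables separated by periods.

CCVC.CCV.CCVCC.CVCC.CV

Nuclei (vowels): a, u, u, i, a → 5 syllables.
/a…u/ gap (V1→V2): /fmw/; trying suffixes from longest down, /mw/ is the first permitted one, so coda /f/ | onset /mw/.
/u…u/ gap (V2→V3): /mw/ is a licit onset in full, so it all attaches to the next syllable.
/u…i/ gap (V3→V4): cluster /jfm/ — the longest permitted-onset suffix is /m/; onset = /m/, preceding coda = /jf/.
/i…a/ gap (V4→V5): /dtf/; trying suffixes from longest down, /f/ is the first permitted one, so coda /dt/ | onset /f/.
Result: twaf.mwu.mwujf.midt.fa.
Mapping each syllable to C/V: /twaf/ → CCVC, /mwu/ → CCV, /mwujf/ → CCVCC, /midt/ → CVCC, /fa/ → CV.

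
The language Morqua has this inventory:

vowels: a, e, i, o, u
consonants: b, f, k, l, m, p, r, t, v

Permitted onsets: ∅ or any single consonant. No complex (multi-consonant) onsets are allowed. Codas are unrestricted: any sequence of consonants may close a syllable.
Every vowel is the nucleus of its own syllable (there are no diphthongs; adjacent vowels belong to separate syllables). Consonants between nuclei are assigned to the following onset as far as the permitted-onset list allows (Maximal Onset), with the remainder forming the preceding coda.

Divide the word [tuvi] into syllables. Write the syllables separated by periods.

tu.vi

Nuclei (vowels): u, i → 2 syllables.
σ1/σ2 boundary: just /v/ — single C goes to the following onset.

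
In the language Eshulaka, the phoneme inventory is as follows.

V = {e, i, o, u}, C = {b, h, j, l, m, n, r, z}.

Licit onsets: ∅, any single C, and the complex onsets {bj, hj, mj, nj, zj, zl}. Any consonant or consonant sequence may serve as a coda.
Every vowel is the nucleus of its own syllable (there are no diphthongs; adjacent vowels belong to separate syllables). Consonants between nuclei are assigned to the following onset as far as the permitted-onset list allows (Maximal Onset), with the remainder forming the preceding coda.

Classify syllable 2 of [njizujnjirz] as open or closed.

closed

Nuclei (vowels): i, u, i → 3 syllables.
V1 /i/ – V2 /u/: just /z/ — single C goes to the following onset.
V2 /u/ – V3 /i/: cluster /jnj/ — the longest permitted-onset suffix is /nj/; onset = /nj/, preceding coda = /j/.
Result: nji.zuj.njirz.
Syllable 2 is /zuj/ with coda /j/, so it is closed.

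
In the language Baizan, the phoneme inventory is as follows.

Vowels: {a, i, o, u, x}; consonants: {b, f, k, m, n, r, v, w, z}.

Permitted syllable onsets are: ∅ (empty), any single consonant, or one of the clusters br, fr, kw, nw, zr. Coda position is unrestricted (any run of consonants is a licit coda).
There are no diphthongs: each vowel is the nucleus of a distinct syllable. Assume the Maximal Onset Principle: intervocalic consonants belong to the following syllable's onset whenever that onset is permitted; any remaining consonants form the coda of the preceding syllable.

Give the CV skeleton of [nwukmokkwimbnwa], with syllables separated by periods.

CCVC.CVC.CCVCC.CCV

The vowels are u, o, i, a — 4 nuclei, so 4 syllables.
Between /u/ (V1) and /o/ (V2): cluster /km/ — the longest permitted-onset suffix is /m/; onset = /m/, preceding coda = /k/.
Between /o/ (V2) and /i/ (V3): /kkw/ — longest licit onset from the right is /kw/, leaving /k/ as coda.
Between /i/ (V3) and /a/ (V4): /mbnw/; trying suffixes from longest down, /nw/ is the first permitted one, so coda /mb/ | onset /nw/.
Result: nwuk.mok.kwimb.nwa.
Mapping each syllable to C/V: /nwuk/ → CCVC, /mok/ → CVC, /kwimb/ → CCVCC, /nwa/ → CCV.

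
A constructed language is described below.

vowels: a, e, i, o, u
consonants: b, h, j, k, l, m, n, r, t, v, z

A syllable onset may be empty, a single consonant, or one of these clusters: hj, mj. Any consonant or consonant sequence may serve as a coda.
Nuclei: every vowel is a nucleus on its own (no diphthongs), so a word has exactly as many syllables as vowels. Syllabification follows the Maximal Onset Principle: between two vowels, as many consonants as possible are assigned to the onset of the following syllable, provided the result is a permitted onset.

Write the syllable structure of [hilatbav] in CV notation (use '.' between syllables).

CV.CVC.CVC

Vowels present: i, a, a; each is a nucleus, giving 3 syllables.
V1 /i/ – V2 /a/: just /l/ — single C goes to the following onset.
V2 /a/ – V3 /a/: /tb/; trying suffixes from longest down, /b/ is the first permitted one, so coda /t/ | onset /b/.
So the parse is hi.lat.bav.
Mapping each syllable to C/V: /hi/ → CV, /lat/ → CVC, /bav/ → CVC.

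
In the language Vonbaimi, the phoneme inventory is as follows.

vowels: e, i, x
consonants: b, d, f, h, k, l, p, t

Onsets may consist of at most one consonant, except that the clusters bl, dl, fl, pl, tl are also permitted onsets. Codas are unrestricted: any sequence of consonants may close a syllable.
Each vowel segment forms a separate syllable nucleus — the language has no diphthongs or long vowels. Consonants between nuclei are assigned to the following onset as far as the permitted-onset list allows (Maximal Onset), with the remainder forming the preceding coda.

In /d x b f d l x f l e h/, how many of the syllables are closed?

Vowels present: x, x, e; each is a nucleus, giving 3 syllables.
/x…x/ gap (V1→V2): cluster /bfdl/ — the longest permitted-onset suffix is /dl/; onset = /dl/, preceding coda = /bf/.
/x…e/ gap (V2→V3): cluster /fl/ — /fl/ is itself a permitted onset, so the whole cluster goes right; preceding coda = ∅.
Syllabification: dxbf.dlx.fleh.
Classifying each syllable: /dxbf/ (closed), /dlx/ (open), /fleh/ (closed).
Closed syllables: 2.

2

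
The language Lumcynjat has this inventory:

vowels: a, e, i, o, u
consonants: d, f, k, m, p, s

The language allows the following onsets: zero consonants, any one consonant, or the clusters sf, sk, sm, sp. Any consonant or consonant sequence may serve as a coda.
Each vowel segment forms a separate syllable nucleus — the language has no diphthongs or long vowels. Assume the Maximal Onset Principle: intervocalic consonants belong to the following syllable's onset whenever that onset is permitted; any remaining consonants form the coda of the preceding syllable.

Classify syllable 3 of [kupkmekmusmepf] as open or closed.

Vowels present: u, e, u, e; each is a nucleus, giving 4 syllables.
V1 /u/ – V2 /e/: /pkm/; trying suffixes from longest down, /m/ is the first permitted one, so coda /pk/ | onset /m/.
V2 /e/ – V3 /u/: cluster /km/ — the longest permitted-onset suffix is /m/; onset = /m/, preceding coda = /k/.
V3 /u/ – V4 /e/: /sm/ is a licit onset in full, so it all attaches to the next syllable.
So the parse is kupk.mek.mu.smepf.
Syllable 3 is /mu/; it ends in its nucleus with no coda, so it is open.

open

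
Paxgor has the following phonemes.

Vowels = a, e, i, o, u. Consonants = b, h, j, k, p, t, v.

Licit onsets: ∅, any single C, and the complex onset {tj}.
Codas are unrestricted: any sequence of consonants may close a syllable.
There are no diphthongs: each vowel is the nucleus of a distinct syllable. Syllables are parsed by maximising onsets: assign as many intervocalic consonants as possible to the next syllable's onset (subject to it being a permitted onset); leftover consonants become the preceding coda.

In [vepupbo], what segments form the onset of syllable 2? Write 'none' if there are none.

The vowels are e, u, o — 3 nuclei, so 3 syllables.
V1 /e/ – V2 /u/: /p/ → onset of the next syllable (single consonants are always licit onsets).
V2 /u/ – V3 /o/: /pb/ — longest licit onset from the right is /b/, leaving /p/ as coda.
Syllabification: ve.pup.bo.
Syllable 2 is /pup/: onset /p/, nucleus /u/, coda /p/.

p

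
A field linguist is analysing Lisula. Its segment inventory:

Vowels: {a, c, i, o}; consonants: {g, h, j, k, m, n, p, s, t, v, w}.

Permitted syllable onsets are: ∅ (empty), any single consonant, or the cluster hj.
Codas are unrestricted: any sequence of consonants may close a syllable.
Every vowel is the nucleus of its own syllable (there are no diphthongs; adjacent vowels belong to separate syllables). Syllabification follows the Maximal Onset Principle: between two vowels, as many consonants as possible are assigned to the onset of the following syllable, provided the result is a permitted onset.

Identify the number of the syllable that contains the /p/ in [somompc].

Nuclei (vowels): o, o, c → 3 syllables.
V1 /o/ – V2 /o/: /m/ is a single consonant, so it becomes the next onset.
V2 /o/ – V3 /c/: /mp/ splits as /m/ + /p/ (/p/ is the longest suffix that is a licit onset).
So the parse is so.mom.pc.
The /p/ is in the onset of syllable 3 (/pc/).

3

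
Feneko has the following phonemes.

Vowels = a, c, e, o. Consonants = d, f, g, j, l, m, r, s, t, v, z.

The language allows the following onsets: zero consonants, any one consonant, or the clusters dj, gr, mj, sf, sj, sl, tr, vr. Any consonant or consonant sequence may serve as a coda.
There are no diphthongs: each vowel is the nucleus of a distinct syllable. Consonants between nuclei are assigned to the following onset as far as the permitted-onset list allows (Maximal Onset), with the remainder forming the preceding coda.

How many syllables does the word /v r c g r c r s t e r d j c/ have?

4

Nuclei (vowels): c, c, e, c → 4 syllables.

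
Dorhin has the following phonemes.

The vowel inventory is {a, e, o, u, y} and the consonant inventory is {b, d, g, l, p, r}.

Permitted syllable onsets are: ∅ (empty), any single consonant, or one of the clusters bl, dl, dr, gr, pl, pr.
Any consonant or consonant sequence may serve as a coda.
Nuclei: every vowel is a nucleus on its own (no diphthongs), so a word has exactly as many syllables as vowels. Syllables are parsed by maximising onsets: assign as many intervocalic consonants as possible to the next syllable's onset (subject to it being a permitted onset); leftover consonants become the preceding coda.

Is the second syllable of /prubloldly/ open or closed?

closed

Vowels present: u, o, y; each is a nucleus, giving 3 syllables.
σ1/σ2 boundary: /bl/ — entire cluster is a permitted onset → onset /bl/, coda ∅.
σ2/σ3 boundary: /ldl/; trying suffixes from longest down, /dl/ is the first permitted one, so coda /l/ | onset /dl/.
So the parse is pru.blol.dly.
Syllable 2 is /blol/ with coda /l/, so it is closed.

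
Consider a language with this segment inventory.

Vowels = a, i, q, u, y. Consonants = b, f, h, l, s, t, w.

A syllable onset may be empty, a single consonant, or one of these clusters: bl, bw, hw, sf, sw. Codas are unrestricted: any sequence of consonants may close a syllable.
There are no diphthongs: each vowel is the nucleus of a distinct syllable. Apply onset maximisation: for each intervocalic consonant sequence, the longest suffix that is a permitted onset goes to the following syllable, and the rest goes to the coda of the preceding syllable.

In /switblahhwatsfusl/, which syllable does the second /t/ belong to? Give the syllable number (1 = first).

3

Vowels present: i, a, a, u; each is a nucleus, giving 4 syllables.
Between /i/ (V1) and /a/ (V2): /tbl/; trying suffixes from longest down, /bl/ is the first permitted one, so coda /t/ | onset /bl/.
Between /a/ (V2) and /a/ (V3): /hhw/ splits as /h/ + /hw/ (/hw/ is the longest suffix that is a licit onset).
Between /a/ (V3) and /u/ (V4): /tsf/ splits as /t/ + /sf/ (/sf/ is the longest suffix that is a licit onset).
Syllabification: swit.blah.hwat.sfusl.
The second /t/ is in the coda of syllable 3 (/hwat/).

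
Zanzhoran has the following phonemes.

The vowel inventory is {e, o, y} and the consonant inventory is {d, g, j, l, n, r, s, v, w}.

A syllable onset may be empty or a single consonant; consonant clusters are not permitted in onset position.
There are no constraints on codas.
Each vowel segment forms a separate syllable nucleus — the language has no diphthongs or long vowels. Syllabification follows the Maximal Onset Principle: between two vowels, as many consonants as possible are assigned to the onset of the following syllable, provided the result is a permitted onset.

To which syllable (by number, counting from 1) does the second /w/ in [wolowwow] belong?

Nuclei (vowels): o, o, o → 3 syllables.
σ1/σ2 boundary: /l/ → onset of the next syllable (single consonants are always licit onsets).
σ2/σ3 boundary: /ww/ splits as /w/ + /w/ (/w/ is the longest suffix that is a licit onset).
So the parse is wo.low.wow.
The second /w/ is in the coda of syllable 2 (/low/).

2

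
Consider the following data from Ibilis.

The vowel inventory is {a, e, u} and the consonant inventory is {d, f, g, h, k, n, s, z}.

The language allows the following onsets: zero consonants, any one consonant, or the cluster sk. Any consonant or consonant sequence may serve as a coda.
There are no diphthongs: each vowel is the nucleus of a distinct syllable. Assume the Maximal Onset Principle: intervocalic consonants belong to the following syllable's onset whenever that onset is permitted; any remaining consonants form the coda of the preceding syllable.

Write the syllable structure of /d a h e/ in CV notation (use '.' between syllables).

CV.CV

The vowels are a, e — 2 nuclei, so 2 syllables.
Between /a/ (V1) and /e/ (V2): /h/ is a single consonant, so it becomes the next onset.
Putting it together: da.he.
Mapping each syllable to C/V: /da/ → CV, /he/ → CV.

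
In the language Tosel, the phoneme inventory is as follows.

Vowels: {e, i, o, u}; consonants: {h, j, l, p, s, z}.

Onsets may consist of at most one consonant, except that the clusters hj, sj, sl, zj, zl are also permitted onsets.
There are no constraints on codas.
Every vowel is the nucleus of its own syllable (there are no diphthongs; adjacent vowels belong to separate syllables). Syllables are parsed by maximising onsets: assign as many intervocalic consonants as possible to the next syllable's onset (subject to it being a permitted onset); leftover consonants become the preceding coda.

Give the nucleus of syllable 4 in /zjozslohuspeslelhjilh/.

The vowels are o, o, u, e, e, i — 6 nuclei, so 6 syllables.
The fourth nucleus (vowel 4 from the left) is /e/.

e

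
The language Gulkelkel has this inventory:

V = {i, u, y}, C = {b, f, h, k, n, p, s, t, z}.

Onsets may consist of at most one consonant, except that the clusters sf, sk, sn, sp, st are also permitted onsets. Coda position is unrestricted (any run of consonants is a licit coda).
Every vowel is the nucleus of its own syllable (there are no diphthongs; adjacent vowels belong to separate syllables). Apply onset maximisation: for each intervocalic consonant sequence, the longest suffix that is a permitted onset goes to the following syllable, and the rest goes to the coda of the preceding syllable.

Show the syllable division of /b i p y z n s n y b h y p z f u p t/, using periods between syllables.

The vowels are i, y, y, y, u — 5 nuclei, so 5 syllables.
Between /i/ (V1) and /y/ (V2): just /p/ — single C goes to the following onset.
Between /y/ (V2) and /y/ (V3): /znsn/ splits as /zn/ + /sn/ (/sn/ is the longest suffix that is a licit onset).
Between /y/ (V3) and /y/ (V4): /bh/ splits as /b/ + /h/ (/h/ is the longest suffix that is a licit onset).
Between /y/ (V4) and /u/ (V5): /pzf/ — longest licit onset from the right is /f/, leaving /pz/ as coda.

bi.pyzn.snyb.hypz.fupt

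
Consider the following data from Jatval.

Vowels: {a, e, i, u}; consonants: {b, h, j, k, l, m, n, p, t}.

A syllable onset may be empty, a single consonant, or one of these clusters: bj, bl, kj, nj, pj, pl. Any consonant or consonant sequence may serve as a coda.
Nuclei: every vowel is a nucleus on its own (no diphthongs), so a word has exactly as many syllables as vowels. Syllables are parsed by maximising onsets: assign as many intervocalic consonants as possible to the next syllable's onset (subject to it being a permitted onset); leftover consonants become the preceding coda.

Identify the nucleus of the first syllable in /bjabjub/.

a

Nuclei (vowels): a, u → 2 syllables.
The first nucleus (vowel 1 from the left) is /a/.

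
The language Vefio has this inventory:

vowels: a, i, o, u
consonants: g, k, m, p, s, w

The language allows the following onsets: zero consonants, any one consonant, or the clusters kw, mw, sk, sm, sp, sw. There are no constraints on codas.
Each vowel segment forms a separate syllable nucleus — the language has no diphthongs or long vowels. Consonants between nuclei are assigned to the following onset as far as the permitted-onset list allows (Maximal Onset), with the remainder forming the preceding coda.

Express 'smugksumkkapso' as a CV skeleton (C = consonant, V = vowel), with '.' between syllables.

CCVCC.CVCC.CVC.CV

Nuclei (vowels): u, u, a, o → 4 syllables.
Between /u/ (V1) and /u/ (V2): /gks/ — longest licit onset from the right is /s/, leaving /gk/ as coda.
Between /u/ (V2) and /a/ (V3): cluster /mkk/ — the longest permitted-onset suffix is /k/; onset = /k/, preceding coda = /mk/.
Between /a/ (V3) and /o/ (V4): cluster /ps/ — the longest permitted-onset suffix is /s/; onset = /s/, preceding coda = /p/.
So the parse is smugk.sumk.kap.so.
Mapping each syllable to C/V: /smugk/ → CCVCC, /sumk/ → CVCC, /kap/ → CVC, /so/ → CV.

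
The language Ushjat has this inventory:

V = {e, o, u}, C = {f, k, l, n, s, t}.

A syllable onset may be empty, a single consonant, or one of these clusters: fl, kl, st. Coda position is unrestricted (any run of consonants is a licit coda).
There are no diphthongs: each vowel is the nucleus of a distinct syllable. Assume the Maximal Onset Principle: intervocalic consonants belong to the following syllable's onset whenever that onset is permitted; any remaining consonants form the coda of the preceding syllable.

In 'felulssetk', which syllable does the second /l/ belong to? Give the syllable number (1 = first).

Vowels present: e, u, e; each is a nucleus, giving 3 syllables.
σ1/σ2 boundary: /l/ → onset of the next syllable (single consonants are always licit onsets).
σ2/σ3 boundary: /lss/; trying suffixes from longest down, /s/ is the first permitted one, so coda /ls/ | onset /s/.
So the parse is fe.luls.setk.
The second /l/ is in the coda of syllable 2 (/luls/).

2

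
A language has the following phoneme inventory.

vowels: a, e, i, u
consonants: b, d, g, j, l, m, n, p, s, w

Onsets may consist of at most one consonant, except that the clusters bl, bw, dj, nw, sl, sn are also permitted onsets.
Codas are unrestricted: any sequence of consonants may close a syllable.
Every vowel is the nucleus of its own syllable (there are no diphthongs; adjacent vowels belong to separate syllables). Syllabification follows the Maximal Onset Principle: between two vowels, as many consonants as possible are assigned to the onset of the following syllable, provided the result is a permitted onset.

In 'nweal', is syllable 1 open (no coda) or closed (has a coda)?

open

The vowels are e, a — 2 nuclei, so 2 syllables.
/e…a/ gap (V1→V2): no consonants, so the boundary falls immediately after /e/.
Result: nwe.al.
Syllable 1 is /nwe/; it ends in its nucleus with no coda, so it is open.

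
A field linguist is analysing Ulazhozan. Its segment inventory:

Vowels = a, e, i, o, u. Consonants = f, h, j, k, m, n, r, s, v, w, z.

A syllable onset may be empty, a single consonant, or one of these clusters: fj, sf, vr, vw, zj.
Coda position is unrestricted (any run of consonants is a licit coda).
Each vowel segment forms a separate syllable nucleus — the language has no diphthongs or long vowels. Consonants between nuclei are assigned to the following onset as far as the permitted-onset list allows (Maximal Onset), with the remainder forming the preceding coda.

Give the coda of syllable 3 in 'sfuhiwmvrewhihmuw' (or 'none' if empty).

Vowels present: u, i, e, i, u; each is a nucleus, giving 5 syllables.
V1 /u/ – V2 /i/: /h/ is a single consonant, so it becomes the next onset.
V2 /i/ – V3 /e/: /wmvr/ — longest licit onset from the right is /vr/, leaving /wm/ as coda.
V3 /e/ – V4 /i/: /wh/; trying suffixes from longest down, /h/ is the first permitted one, so coda /w/ | onset /h/.
V4 /i/ – V5 /u/: /hm/; trying suffixes from longest down, /m/ is the first permitted one, so coda /h/ | onset /m/.
Result: sfu.hiwm.vrew.hih.muw.
Syllable 3 is /vrew/: onset /vr/, nucleus /e/, coda /w/.

w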